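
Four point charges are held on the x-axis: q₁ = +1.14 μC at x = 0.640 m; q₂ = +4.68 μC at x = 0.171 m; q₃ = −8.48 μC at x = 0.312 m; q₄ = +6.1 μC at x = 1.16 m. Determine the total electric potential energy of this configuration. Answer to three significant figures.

-2.86 J

The work to assemble the configuration equals its total potential energy, U = Σ kqᵢqⱼ/rᵢⱼ over all pairs.
Pair separations: r₁₂ = 0.469 m, r₁₃ = 0.328 m, r₁₄ = 0.520 m, r₂₃ = 0.141 m, r₂₄ = 0.989 m, r₃₄ = 0.848 m.
Summing all 6 pair terms gives U = -2.86 J.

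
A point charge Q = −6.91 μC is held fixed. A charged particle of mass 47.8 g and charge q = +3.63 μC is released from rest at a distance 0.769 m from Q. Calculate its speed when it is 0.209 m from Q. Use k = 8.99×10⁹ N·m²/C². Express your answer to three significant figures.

Only the electrostatic force acts, so mechanical energy is conserved: ½mv² = U₁ − U₂ = kQq(1/r₁ − 1/r₂).
U₁ − U₂ = (8.99×10⁹ N·m²/C²)(-6.91×10⁻⁶ C)(3.63×10⁻⁶ C)(1/0.769 − 1/0.209) = 0.786 J.
v = √(2·0.786/0.0478) = 5.73 m/s.

5.73 m/s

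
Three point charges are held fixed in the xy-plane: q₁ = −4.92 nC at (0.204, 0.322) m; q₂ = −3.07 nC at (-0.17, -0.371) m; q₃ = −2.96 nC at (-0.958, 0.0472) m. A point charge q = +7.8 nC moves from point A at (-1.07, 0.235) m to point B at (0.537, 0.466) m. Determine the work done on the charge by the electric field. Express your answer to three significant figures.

-1.37×10⁻⁷ J

The work done by the electric force is W_field = −ΔU = −q(V_B − V_A) = q(V_A − V_B).
At A: distances to the source charges are 1.28 m, 1.09 m, 0.219 m; V_A = Σ kqᵢ/rᵢ = -182 V.
At B: distances to the source charges are 0.363 m, 1.10 m, 1.55 m; V_B = Σ kqᵢ/rᵢ = -164 V.
ΔV = V_B − V_A = 17.5 V.
W_field = −qΔV = −(7.80×10⁻⁹ C)(17.5 V) = -1.37×10⁻⁷ J.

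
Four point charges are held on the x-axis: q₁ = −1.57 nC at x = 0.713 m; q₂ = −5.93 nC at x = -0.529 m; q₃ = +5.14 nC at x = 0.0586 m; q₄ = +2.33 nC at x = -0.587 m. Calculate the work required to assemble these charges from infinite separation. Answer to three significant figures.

-2.51×10⁻⁶ J

The work to assemble the configuration equals its total potential energy, U = Σ kqᵢqⱼ/rᵢⱼ over all pairs.
Pair separations: r₁₂ = 1.24 m, r₁₃ = 0.654 m, r₁₄ = 1.30 m, r₂₃ = 0.588 m, r₂₄ = 0.0580 m, r₃₄ = 0.646 m.
Summing all 6 pair terms gives U = -2.51×10⁻⁶ J.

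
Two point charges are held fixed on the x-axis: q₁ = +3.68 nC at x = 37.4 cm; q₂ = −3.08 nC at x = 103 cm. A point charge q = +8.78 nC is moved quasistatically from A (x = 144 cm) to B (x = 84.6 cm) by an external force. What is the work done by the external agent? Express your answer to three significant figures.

-3.85×10⁻⁷ J

For quasistatic motion the external work equals the change in potential energy: W_ext = qΔV = q(V_B − V_A).
At A: distances to the source charges are 1.07 m, 0.410 m; V_A = Σ kqᵢ/rᵢ = -36.5 V.
At B: distances to the source charges are 0.472 m, 0.184 m; V_B = Σ kqᵢ/rᵢ = -80.4 V.
ΔV = V_B − V_A = -43.9 V.
W_ext = qΔV = (8.78×10⁻⁹ C)(-43.9 V) = -3.85×10⁻⁷ J.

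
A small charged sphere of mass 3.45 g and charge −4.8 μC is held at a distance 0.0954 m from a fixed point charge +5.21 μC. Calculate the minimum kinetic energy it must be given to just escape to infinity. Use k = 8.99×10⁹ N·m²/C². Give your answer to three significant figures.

To just escape, total mechanical energy must reach zero at infinity: ½mv²_min + U = 0, so ½mv²_min = −U = |kQq|/r.
|U| = |kQq|/r = (8.99×10⁹ N·m²/C²)(5.21×10⁻⁶)(4.80×10⁻⁶)/(0.0954) = 2.36 J.

2.36 J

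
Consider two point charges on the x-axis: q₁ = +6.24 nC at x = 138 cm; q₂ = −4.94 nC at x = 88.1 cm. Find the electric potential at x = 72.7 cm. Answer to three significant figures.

-202 V

Electric potential is a scalar, so the contributions from each charge add algebraically: V = Σ kqᵢ/rᵢ.
Distances from the field point to each charge: r₁ = 0.653 m, r₂ = 0.154 m.
V = k[(6.24×10⁻⁹)/(0.653) + (-4.94×10⁻⁹)/(0.154)] = -202 V.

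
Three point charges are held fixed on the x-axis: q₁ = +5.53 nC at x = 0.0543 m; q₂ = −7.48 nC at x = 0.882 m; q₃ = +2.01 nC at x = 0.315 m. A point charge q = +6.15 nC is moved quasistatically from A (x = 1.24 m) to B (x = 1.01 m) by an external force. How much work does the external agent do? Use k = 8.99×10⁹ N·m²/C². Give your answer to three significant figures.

For quasistatic motion the external work equals the change in potential energy: W_ext = qΔV = q(V_B − V_A).
At A: distances to the source charges are 1.19 m, 0.358 m, 0.925 m; V_A = Σ kqᵢ/rᵢ = -126 V.
At B: distances to the source charges are 0.956 m, 0.128 m, 0.695 m; V_B = Σ kqᵢ/rᵢ = -447 V.
ΔV = V_B − V_A = -321 V.
W_ext = qΔV = (6.15×10⁻⁹ C)(-321 V) = -1.97×10⁻⁶ J.

-1.97×10⁻⁶ J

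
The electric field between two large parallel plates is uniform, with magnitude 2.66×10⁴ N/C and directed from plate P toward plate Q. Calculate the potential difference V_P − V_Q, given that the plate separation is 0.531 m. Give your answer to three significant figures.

In a uniform field, potential decreases in the direction of E: ΔV = −E·d for a displacement d parallel to E.
Going from Q to P is a displacement of 0.531 m opposite to the field, so V_P − V_Q = +Ed = 1.41×10⁴ V.

1.41×10⁴ V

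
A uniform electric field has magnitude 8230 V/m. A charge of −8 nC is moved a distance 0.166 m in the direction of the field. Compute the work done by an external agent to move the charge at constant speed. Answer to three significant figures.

The potential change for a displacement 0.166 m in the direction of the field is ΔV = −Ed = -1370 V.
W_ext = qΔV = 1.09×10⁻⁵ J.

1.09×10⁻⁵ J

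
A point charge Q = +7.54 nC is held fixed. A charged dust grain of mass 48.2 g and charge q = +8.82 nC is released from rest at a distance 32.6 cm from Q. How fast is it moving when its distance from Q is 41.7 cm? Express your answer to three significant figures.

4.08×10⁻³ m/s

Only the electrostatic force acts, so mechanical energy is conserved: ½mv² = U₁ − U₂ = kQq(1/r₁ − 1/r₂).
U₁ − U₂ = (8.99×10⁹ N·m²/C²)(7.54×10⁻⁹ C)(8.82×10⁻⁹ C)(1/0.326 − 1/0.417) = 4.00×10⁻⁷ J.
v = √(2·4.00×10⁻⁷/0.0482) = 4.08×10⁻³ m/s.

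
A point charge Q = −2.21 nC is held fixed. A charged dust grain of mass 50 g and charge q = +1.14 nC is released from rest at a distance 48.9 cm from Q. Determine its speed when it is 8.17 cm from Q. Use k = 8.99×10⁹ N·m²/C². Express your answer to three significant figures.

Only the electrostatic force acts, so mechanical energy is conserved: ½mv² = U₁ − U₂ = kQq(1/r₁ − 1/r₂).
U₁ − U₂ = (8.99×10⁹ N·m²/C²)(-2.21×10⁻⁹ C)(1.14×10⁻⁹ C)(1/0.489 − 1/0.0817) = 2.31×10⁻⁷ J.
v = √(2·2.31×10⁻⁷/0.0500) = 3.04×10⁻³ m/s.

3.04×10⁻³ m/s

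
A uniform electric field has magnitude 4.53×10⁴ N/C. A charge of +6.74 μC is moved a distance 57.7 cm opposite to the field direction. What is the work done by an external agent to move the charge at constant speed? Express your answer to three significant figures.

The potential change for a displacement 57.7 cm opposite to the field direction is ΔV = +Ed = 2.61×10⁴ V.
W_ext = qΔV = 0.176 J.

0.176 J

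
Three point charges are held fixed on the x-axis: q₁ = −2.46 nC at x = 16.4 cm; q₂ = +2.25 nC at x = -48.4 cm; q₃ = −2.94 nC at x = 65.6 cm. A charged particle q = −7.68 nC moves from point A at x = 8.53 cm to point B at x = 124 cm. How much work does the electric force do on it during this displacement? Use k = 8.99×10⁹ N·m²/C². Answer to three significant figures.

The work done by the electric force is W_field = −ΔU = −q(V_B − V_A) = q(V_A − V_B).
At A: distances to the source charges are 0.0787 m, 0.569 m, 0.571 m; V_A = Σ kqᵢ/rᵢ = -292 V.
At B: distances to the source charges are 1.08 m, 1.72 m, 0.584 m; V_B = Σ kqᵢ/rᵢ = -54.1 V.
ΔV = V_B − V_A = 238 V.
W_field = −qΔV = −(-7.68×10⁻⁹ C)(238 V) = 1.83×10⁻⁶ J.

1.83×10⁻⁶ J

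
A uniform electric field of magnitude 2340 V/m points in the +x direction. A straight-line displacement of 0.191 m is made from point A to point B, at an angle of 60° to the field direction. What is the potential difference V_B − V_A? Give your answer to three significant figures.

-223 V

Only the component of displacement along E changes the potential: ΔV = −E·d·cosθ.
ΔV = −(2340 V/m)(0.191 m)cos60° = -223 V.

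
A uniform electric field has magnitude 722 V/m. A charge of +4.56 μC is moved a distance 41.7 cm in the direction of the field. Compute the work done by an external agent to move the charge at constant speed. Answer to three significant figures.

-1.37×10⁻³ J

The potential change for a displacement 41.7 cm in the direction of the field is ΔV = −Ed = -301 V.
W_ext = qΔV = -1.37×10⁻³ J.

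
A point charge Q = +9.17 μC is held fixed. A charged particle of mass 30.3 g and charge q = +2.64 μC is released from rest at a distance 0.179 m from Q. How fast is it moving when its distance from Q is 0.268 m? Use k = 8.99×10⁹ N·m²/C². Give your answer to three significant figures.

Only the electrostatic force acts, so mechanical energy is conserved: ½mv² = U₁ − U₂ = kQq(1/r₁ − 1/r₂).
U₁ − U₂ = (8.99×10⁹ N·m²/C²)(9.17×10⁻⁶ C)(2.64×10⁻⁶ C)(1/0.179 − 1/0.268) = 0.404 J.
v = √(2·0.404/0.0303) = 5.16 m/s.

5.16 m/s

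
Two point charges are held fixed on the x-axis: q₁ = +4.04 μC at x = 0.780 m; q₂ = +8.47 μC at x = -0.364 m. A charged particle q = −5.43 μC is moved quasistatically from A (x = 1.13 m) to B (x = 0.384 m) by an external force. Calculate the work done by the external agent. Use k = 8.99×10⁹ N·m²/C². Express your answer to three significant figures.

-0.211 J

For quasistatic motion the external work equals the change in potential energy: W_ext = qΔV = q(V_B − V_A).
At A: distances to the source charges are 0.350 m, 1.49 m; V_A = Σ kqᵢ/rᵢ = 1.55×10⁵ V.
At B: distances to the source charges are 0.396 m, 0.748 m; V_B = Σ kqᵢ/rᵢ = 1.94×10⁵ V.
ΔV = V_B − V_A = 3.88×10⁴ V.
W_ext = qΔV = (-5.43×10⁻⁶ C)(3.88×10⁴ V) = -0.211 J.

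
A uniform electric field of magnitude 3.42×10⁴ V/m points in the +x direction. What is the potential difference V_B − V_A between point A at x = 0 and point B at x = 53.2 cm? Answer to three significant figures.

-1.82×10⁴ V

In a uniform field, potential decreases in the direction of E: V_B − V_A = −E·Δx.
V_B − V_A = −(3.42×10⁴ V/m)(0.532 m) = -1.82×10⁴ V.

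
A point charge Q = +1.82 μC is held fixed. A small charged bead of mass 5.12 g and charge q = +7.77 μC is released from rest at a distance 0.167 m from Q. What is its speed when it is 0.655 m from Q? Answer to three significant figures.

Only the electrostatic force acts, so mechanical energy is conserved: ½mv² = U₁ − U₂ = kQq(1/r₁ − 1/r₂).
U₁ − U₂ = (8.99×10⁹ N·m²/C²)(1.82×10⁻⁶ C)(7.77×10⁻⁶ C)(1/0.167 − 1/0.655) = 0.567 J.
v = √(2·0.567/5.12×10⁻³) = 14.9 m/s.

14.9 m/s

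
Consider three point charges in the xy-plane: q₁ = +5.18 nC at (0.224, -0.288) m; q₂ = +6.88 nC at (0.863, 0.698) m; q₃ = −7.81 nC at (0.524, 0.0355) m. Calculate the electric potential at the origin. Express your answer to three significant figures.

49.7 V

Electric potential is a scalar, so the contributions from each charge add algebraically: V = Σ kqᵢ/rᵢ.
Distances from the field point to each charge: r₁ = 0.365 m, r₂ = 1.11 m, r₃ = 0.525 m.
V = k[(5.18×10⁻⁹)/(0.365) + (6.88×10⁻⁹)/(1.11) + (-7.81×10⁻⁹)/(0.525)] = 49.7 V.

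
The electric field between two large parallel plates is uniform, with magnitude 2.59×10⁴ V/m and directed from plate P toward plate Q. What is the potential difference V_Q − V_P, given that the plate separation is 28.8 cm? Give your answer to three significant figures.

In a uniform field, potential decreases in the direction of E: ΔV = −E·d for a displacement d parallel to E.
Going from P to Q is a displacement of 28.8 cm along the field, so V_Q − V_P = −Ed = -7460 V.

-7460 V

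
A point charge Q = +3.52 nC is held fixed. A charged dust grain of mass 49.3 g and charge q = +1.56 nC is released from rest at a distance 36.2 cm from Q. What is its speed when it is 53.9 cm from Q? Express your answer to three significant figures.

Only the electrostatic force acts, so mechanical energy is conserved: ½mv² = U₁ − U₂ = kQq(1/r₁ − 1/r₂).
U₁ − U₂ = (8.99×10⁹ N·m²/C²)(3.52×10⁻⁹ C)(1.56×10⁻⁹ C)(1/0.362 − 1/0.539) = 4.48×10⁻⁸ J.
v = √(2·4.48×10⁻⁸/0.0493) = 1.35×10⁻³ m/s.

1.35×10⁻³ m/s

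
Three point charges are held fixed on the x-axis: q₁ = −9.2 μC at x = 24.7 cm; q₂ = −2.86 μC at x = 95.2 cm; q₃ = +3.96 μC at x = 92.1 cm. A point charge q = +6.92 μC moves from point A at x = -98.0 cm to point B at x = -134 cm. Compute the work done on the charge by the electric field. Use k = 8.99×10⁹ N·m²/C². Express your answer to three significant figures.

-0.0996 J

The work done by the electric force is W_field = −ΔU = −q(V_B − V_A) = q(V_A − V_B).
At A: distances to the source charges are 1.23 m, 1.93 m, 1.90 m; V_A = Σ kqᵢ/rᵢ = -6.20×10⁴ V.
At B: distances to the source charges are 1.59 m, 2.29 m, 2.26 m; V_B = Σ kqᵢ/rᵢ = -4.76×10⁴ V.
ΔV = V_B − V_A = 1.44×10⁴ V.
W_field = −qΔV = −(6.92×10⁻⁶ C)(1.44×10⁴ V) = -0.0996 J.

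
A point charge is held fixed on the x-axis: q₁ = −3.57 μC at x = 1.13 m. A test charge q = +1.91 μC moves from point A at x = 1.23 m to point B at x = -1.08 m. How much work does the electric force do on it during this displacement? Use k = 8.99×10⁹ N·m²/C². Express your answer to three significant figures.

The work done by the electric force is W_field = −ΔU = −q(V_B − V_A) = q(V_A − V_B).
At A: distance to the source charge is 0.100 m; V_A = kq₁/r = -3.21×10⁵ V.
At B: distance to the source charge is 2.21 m; V_B = kq₁/r = -1.45×10⁴ V.
ΔV = V_B − V_A = 3.06×10⁵ V.
W_field = −qΔV = −(1.91×10⁻⁶ C)(3.06×10⁵ V) = -0.585 J.

-0.585 J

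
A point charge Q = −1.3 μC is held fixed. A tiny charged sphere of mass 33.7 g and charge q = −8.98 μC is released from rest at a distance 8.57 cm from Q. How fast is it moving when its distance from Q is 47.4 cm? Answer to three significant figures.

7.72 m/s

Only the electrostatic force acts, so mechanical energy is conserved: ½mv² = U₁ − U₂ = kQq(1/r₁ − 1/r₂).
U₁ − U₂ = (8.99×10⁹ N·m²/C²)(-1.30×10⁻⁶ C)(-8.98×10⁻⁶ C)(1/0.0857 − 1/0.474) = 1.00 J.
v = √(2·1.00/0.0337) = 7.72 m/s.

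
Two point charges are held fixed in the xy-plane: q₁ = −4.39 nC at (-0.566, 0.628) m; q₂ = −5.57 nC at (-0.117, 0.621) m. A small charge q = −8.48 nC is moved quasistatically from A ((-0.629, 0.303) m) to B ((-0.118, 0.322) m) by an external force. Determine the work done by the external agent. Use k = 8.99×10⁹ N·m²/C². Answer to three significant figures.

3.22×10⁻⁷ J

For quasistatic motion the external work equals the change in potential energy: W_ext = qΔV = q(V_B − V_A).
At A: distances to the source charges are 0.331 m, 0.603 m; V_A = Σ kqᵢ/rᵢ = -202 V.
At B: distances to the source charges are 0.543 m, 0.299 m; V_B = Σ kqᵢ/rᵢ = -240 V.
ΔV = V_B − V_A = -37.9 V.
W_ext = qΔV = (-8.48×10⁻⁹ C)(-37.9 V) = 3.22×10⁻⁷ J.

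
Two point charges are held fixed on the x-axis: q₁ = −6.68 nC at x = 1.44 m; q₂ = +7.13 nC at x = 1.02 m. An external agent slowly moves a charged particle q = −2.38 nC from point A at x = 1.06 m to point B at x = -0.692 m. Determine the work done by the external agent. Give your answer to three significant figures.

For quasistatic motion the external work equals the change in potential energy: W_ext = qΔV = q(V_B − V_A).
At A: distances to the source charges are 0.380 m, 0.0400 m; V_A = Σ kqᵢ/rᵢ = 1440 V.
At B: distances to the source charges are 2.13 m, 1.71 m; V_B = Σ kqᵢ/rᵢ = 9.27 V.
ΔV = V_B − V_A = -1440 V.
W_ext = qΔV = (-2.38×10⁻⁹ C)(-1440 V) = 3.42×10⁻⁶ J.

3.42×10⁻⁶ J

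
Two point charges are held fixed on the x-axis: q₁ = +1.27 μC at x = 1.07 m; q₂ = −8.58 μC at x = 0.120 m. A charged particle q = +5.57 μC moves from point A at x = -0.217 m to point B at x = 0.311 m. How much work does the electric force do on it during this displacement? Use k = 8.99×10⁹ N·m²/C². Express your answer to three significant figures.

0.940 J

The work done by the electric force is W_field = −ΔU = −q(V_B − V_A) = q(V_A − V_B).
At A: distances to the source charges are 1.29 m, 0.337 m; V_A = Σ kqᵢ/rᵢ = -2.20×10⁵ V.
At B: distances to the source charges are 0.759 m, 0.191 m; V_B = Σ kqᵢ/rᵢ = -3.89×10⁵ V.
ΔV = V_B − V_A = -1.69×10⁵ V.
W_field = −qΔV = −(5.57×10⁻⁶ C)(-1.69×10⁵ V) = 0.940 J.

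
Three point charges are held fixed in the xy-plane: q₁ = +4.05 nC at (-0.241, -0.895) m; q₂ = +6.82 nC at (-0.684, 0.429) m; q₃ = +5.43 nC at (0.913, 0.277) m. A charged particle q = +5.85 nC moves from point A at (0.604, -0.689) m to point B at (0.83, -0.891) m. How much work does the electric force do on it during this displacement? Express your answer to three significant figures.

The work done by the electric force is W_field = −ΔU = −q(V_B − V_A) = q(V_A − V_B).
At A: distances to the source charges are 0.870 m, 1.71 m, 1.01 m; V_A = Σ kqᵢ/rᵢ = 126 V.
At B: distances to the source charges are 1.07 m, 2.01 m, 1.17 m; V_B = Σ kqᵢ/rᵢ = 106 V.
ΔV = V_B − V_A = -19.7 V.
W_field = −qΔV = −(5.85×10⁻⁹ C)(-19.7 V) = 1.15×10⁻⁷ J.

1.15×10⁻⁷ J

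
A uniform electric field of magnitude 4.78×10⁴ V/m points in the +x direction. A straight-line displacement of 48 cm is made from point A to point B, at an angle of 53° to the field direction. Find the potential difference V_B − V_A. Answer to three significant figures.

Only the component of displacement along E changes the potential: ΔV = −E·d·cosθ.
ΔV = −(4.78×10⁴ V/m)(0.480 m)cos53° = -1.38×10⁴ V.

-1.38×10⁴ V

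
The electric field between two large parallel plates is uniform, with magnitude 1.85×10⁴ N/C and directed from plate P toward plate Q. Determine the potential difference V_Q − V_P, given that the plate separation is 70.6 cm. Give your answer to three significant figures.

-1.31×10⁴ V

In a uniform field, potential decreases in the direction of E: ΔV = −E·d for a displacement d parallel to E.
Going from P to Q is a displacement of 70.6 cm along the field, so V_Q − V_P = −Ed = -1.31×10⁴ V.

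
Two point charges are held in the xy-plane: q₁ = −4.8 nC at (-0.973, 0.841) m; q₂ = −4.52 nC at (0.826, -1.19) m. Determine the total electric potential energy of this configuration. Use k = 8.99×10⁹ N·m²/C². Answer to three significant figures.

7.19×10⁻⁸ J

The assembly work is the sum of pairwise potential energies, U = Σ_{i<j} kqᵢqⱼ/rᵢⱼ.
Pair separations: r₁₂ = 2.71 m.
U = (7.19×10⁻⁸) = 7.19×10⁻⁸ J.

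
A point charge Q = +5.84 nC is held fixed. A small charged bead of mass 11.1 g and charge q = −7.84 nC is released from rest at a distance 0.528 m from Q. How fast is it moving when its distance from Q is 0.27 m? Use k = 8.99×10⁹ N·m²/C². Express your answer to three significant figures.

0.0116 m/s

Only the electrostatic force acts, so mechanical energy is conserved: ½mv² = U₁ − U₂ = kQq(1/r₁ − 1/r₂).
U₁ − U₂ = (8.99×10⁹ N·m²/C²)(5.84×10⁻⁹ C)(-7.84×10⁻⁹ C)(1/0.528 − 1/0.270) = 7.45×10⁻⁷ J.
v = √(2·7.45×10⁻⁷/0.0111) = 0.0116 m/s.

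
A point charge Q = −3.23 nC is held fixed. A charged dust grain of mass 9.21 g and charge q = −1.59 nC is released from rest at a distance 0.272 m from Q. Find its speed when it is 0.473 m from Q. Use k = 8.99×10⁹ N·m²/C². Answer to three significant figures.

3.96×10⁻³ m/s

Only the electrostatic force acts, so mechanical energy is conserved: ½mv² = U₁ − U₂ = kQq(1/r₁ − 1/r₂).
U₁ − U₂ = (8.99×10⁹ N·m²/C²)(-3.23×10⁻⁹ C)(-1.59×10⁻⁹ C)(1/0.272 − 1/0.473) = 7.21×10⁻⁸ J.
v = √(2·7.21×10⁻⁸/9.21×10⁻³) = 3.96×10⁻³ m/s.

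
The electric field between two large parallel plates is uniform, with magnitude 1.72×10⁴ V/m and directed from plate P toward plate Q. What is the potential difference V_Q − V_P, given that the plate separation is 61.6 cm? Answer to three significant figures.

-1.06×10⁴ V

In a uniform field, potential decreases in the direction of E: ΔV = −E·d for a displacement d parallel to E.
Going from P to Q is a displacement of 61.6 cm along the field, so V_Q − V_P = −Ed = -1.06×10⁴ V.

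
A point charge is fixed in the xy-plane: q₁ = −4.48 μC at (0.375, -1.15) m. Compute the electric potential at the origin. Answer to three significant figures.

-3.33×10⁴ V

The total potential is the scalar sum of each charge's contribution, V = Σ kqᵢ/rᵢ.
Distances from the field point to each charge: r₁ = 1.21 m.
V = k[(-4.48×10⁻⁶)/(1.21)] = -3.33×10⁴ V.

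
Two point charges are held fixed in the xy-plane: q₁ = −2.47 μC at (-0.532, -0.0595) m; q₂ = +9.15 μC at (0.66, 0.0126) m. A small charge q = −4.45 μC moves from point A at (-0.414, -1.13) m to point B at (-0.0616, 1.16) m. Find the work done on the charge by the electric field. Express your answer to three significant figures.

The work done by the electric force is W_field = −ΔU = −q(V_B − V_A) = q(V_A − V_B).
At A: distances to the source charges are 1.08 m, 1.57 m; V_A = Σ kqᵢ/rᵢ = 3.18×10⁴ V.
At B: distances to the source charges are 1.31 m, 1.36 m; V_B = Σ kqᵢ/rᵢ = 4.37×10⁴ V.
ΔV = V_B − V_A = 1.19×10⁴ V.
W_field = −qΔV = −(-4.45×10⁻⁶ C)(1.19×10⁴ V) = 0.0528 J.

0.0528 J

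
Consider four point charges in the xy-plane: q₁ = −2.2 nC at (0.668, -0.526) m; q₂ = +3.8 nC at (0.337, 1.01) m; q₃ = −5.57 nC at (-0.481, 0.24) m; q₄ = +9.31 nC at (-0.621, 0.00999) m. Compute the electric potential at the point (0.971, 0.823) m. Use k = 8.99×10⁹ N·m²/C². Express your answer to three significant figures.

Electric potential is a scalar, so the contributions from each charge add algebraically: V = Σ kqᵢ/rᵢ.
Distances from the field point to each charge: r₁ = 1.38 m, r₂ = 0.661 m, r₃ = 1.56 m, r₄ = 1.79 m.
V = k[(-2.20×10⁻⁹)/(1.38) + (3.80×10⁻⁹)/(0.661) + (-5.57×10⁻⁹)/(1.56) + (9.31×10⁻⁹)/(1.79)] = 52.2 V.

52.2 V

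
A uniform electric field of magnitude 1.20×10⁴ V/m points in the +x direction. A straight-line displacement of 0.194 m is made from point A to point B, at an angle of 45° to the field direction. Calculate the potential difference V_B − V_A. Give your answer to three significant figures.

Only the component of displacement along E changes the potential: ΔV = −E·d·cosθ.
ΔV = −(1.20×10⁴ V/m)(0.194 m)cos45° = -1650 V.

-1650 V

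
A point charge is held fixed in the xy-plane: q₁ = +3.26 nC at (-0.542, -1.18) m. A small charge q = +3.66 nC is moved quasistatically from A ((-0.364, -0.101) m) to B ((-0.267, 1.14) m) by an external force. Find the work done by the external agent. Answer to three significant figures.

-5.22×10⁻⁸ J

For quasistatic motion the external work equals the change in potential energy: W_ext = qΔV = q(V_B − V_A).
At A: distance to the source charge is 1.09 m; V_A = kq₁/r = 26.8 V.
At B: distance to the source charge is 2.34 m; V_B = kq₁/r = 12.5 V.
ΔV = V_B − V_A = -14.3 V.
W_ext = qΔV = (3.66×10⁻⁹ C)(-14.3 V) = -5.22×10⁻⁸ J.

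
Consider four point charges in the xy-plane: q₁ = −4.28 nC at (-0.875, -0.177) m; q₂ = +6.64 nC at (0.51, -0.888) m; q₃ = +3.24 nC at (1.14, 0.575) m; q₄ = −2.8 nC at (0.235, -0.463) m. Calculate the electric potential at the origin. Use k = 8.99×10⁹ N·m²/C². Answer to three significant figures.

-10.5 V

Electric potential is a scalar, so the contributions from each charge add algebraically: V = Σ kqᵢ/rᵢ.
Distances from the field point to each charge: r₁ = 0.893 m, r₂ = 1.02 m, r₃ = 1.28 m, r₄ = 0.519 m.
V = k[(-4.28×10⁻⁹)/(0.893) + (6.64×10⁻⁹)/(1.02) + (3.24×10⁻⁹)/(1.28) + (-2.80×10⁻⁹)/(0.519)] = -10.5 V.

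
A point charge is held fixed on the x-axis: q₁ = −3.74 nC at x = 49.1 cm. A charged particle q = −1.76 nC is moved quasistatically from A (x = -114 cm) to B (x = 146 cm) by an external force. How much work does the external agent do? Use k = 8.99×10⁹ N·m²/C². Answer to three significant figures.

2.48×10⁻⁸ J

For quasistatic motion the external work equals the change in potential energy: W_ext = qΔV = q(V_B − V_A).
At A: distance to the source charge is 1.63 m; V_A = kq₁/r = -20.6 V.
At B: distance to the source charge is 0.969 m; V_B = kq₁/r = -34.7 V.
ΔV = V_B − V_A = -14.1 V.
W_ext = qΔV = (-1.76×10⁻⁹ C)(-14.1 V) = 2.48×10⁻⁸ J.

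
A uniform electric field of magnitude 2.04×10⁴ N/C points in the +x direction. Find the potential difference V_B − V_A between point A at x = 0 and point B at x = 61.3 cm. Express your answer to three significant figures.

In a uniform field, potential decreases in the direction of E: V_B − V_A = −E·Δx.
V_B − V_A = −(2.04×10⁴ V/m)(0.613 m) = -1.25×10⁴ V.

-1.25×10⁴ V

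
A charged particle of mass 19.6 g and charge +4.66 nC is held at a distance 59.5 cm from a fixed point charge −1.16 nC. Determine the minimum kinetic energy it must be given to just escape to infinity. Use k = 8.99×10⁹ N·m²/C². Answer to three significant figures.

8.17×10⁻⁸ J

To just escape, total mechanical energy must reach zero at infinity: ½mv²_min + U = 0, so ½mv²_min = −U = |kQq|/r.
|U| = |kQq|/r = (8.99×10⁹ N·m²/C²)(1.16×10⁻⁹)(4.66×10⁻⁹)/(0.595) = 8.17×10⁻⁸ J.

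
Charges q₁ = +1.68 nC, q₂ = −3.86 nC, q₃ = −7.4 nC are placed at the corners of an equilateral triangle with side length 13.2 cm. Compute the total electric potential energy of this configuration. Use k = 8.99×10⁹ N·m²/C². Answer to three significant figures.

The work to assemble the configuration equals its total potential energy, U = Σ kqᵢqⱼ/rᵢⱼ over all pairs.
All three pair separations equal the side length, 0.132 m.
U = (-4.42×10⁻⁷) + (-8.47×10⁻⁷) + (1.95×10⁻⁶) = 6.57×10⁻⁷ J.

6.57×10⁻⁷ J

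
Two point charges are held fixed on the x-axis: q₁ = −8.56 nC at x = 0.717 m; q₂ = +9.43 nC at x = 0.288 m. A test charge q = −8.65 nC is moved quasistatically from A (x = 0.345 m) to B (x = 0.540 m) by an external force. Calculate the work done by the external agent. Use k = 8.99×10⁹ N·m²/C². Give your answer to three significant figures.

For quasistatic motion the external work equals the change in potential energy: W_ext = qΔV = q(V_B − V_A).
At A: distances to the source charges are 0.372 m, 0.0570 m; V_A = Σ kqᵢ/rᵢ = 1280 V.
At B: distances to the source charges are 0.177 m, 0.252 m; V_B = Σ kqᵢ/rᵢ = -98.4 V.
ΔV = V_B − V_A = -1380 V.
W_ext = qΔV = (-8.65×10⁻⁹ C)(-1380 V) = 1.19×10⁻⁵ J.

1.19×10⁻⁵ J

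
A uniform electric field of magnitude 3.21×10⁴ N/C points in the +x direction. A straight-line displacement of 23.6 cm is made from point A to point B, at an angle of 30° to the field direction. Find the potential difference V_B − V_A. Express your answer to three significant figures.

-6560 V

Only the component of displacement along E changes the potential: ΔV = −E·d·cosθ.
ΔV = −(3.21×10⁴ V/m)(0.236 m)cos30° = -6560 V.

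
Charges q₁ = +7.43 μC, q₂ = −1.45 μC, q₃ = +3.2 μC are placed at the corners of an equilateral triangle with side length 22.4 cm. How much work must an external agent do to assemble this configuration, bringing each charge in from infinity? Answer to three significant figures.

0.336 J

The work to assemble the configuration equals its total potential energy, U = Σ kqᵢqⱼ/rᵢⱼ over all pairs.
All three pair separations equal the side length, 0.224 m.
U = (-0.432) + (0.954) + (-0.186) = 0.336 J.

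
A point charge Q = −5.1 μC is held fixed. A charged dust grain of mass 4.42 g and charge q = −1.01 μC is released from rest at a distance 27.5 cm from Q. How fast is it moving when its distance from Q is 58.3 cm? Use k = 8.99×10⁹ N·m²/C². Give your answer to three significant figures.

6.34 m/s

Only the electrostatic force acts, so mechanical energy is conserved: ½mv² = U₁ − U₂ = kQq(1/r₁ − 1/r₂).
U₁ − U₂ = (8.99×10⁹ N·m²/C²)(-5.10×10⁻⁶ C)(-1.01×10⁻⁶ C)(1/0.275 − 1/0.583) = 0.0890 J.
v = √(2·0.0890/4.42×10⁻³) = 6.34 m/s.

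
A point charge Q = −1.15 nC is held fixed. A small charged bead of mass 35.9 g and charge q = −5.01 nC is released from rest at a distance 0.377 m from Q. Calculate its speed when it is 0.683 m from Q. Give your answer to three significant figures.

Only the electrostatic force acts, so mechanical energy is conserved: ½mv² = U₁ − U₂ = kQq(1/r₁ − 1/r₂).
U₁ − U₂ = (8.99×10⁹ N·m²/C²)(-1.15×10⁻⁹ C)(-5.01×10⁻⁹ C)(1/0.377 − 1/0.683) = 6.16×10⁻⁸ J.
v = √(2·6.16×10⁻⁸/0.0359) = 1.85×10⁻³ m/s.

1.85×10⁻³ m/s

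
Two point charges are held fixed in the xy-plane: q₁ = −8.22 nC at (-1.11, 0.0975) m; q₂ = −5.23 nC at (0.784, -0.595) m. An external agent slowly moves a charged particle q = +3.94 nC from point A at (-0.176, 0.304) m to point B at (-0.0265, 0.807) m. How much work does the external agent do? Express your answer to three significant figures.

For quasistatic motion the external work equals the change in potential energy: W_ext = qΔV = q(V_B − V_A).
At A: distances to the source charges are 0.957 m, 1.32 m; V_A = Σ kqᵢ/rᵢ = -113 V.
At B: distances to the source charges are 1.30 m, 1.62 m; V_B = Σ kqᵢ/rᵢ = -86.1 V.
ΔV = V_B − V_A = 26.9 V.
W_ext = qΔV = (3.94×10⁻⁹ C)(26.9 V) = 1.06×10⁻⁷ J.

1.06×10⁻⁷ J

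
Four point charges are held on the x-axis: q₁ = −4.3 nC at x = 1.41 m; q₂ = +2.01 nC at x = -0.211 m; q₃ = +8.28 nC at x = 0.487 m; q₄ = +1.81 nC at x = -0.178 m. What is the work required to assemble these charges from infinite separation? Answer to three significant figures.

9.69×10⁻⁷ J

The work to assemble the configuration equals its total potential energy, U = Σ kqᵢqⱼ/rᵢⱼ over all pairs.
Pair separations: r₁₂ = 1.62 m, r₁₃ = 0.923 m, r₁₄ = 1.59 m, r₂₃ = 0.698 m, r₂₄ = 0.0330 m, r₃₄ = 0.665 m.
Summing all 6 pair terms gives U = 9.69×10⁻⁷ J.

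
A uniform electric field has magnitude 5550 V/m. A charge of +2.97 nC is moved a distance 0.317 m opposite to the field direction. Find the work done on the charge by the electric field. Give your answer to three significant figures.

The potential change for a displacement 0.317 m opposite to the field direction is ΔV = +Ed = 1760 V.
W_field = −qΔV = -5.23×10⁻⁶ J.

-5.23×10⁻⁶ J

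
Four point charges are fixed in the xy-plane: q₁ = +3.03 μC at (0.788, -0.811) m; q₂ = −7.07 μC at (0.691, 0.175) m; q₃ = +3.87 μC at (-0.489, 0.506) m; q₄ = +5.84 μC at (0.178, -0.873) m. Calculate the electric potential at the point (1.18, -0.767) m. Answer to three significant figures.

The total potential is the scalar sum of each charge's contribution, V = Σ kqᵢ/rᵢ.
Distances from the field point to each charge: r₁ = 0.394 m, r₂ = 1.06 m, r₃ = 2.10 m, r₄ = 1.01 m.
V = k[(3.03×10⁻⁶)/(0.394) + (-7.07×10⁻⁶)/(1.06) + (3.87×10⁻⁶)/(2.10) + (5.84×10⁻⁶)/(1.01)] = 7.79×10⁴ V.

7.79×10⁴ V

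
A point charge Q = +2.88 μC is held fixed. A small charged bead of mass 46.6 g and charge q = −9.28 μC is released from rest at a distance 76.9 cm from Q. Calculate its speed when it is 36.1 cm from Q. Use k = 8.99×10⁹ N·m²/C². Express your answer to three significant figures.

3.89 m/s

Only the electrostatic force acts, so mechanical energy is conserved: ½mv² = U₁ − U₂ = kQq(1/r₁ − 1/r₂).
U₁ − U₂ = (8.99×10⁹ N·m²/C²)(2.88×10⁻⁶ C)(-9.28×10⁻⁶ C)(1/0.769 − 1/0.361) = 0.353 J.
v = √(2·0.353/0.0466) = 3.89 m/s.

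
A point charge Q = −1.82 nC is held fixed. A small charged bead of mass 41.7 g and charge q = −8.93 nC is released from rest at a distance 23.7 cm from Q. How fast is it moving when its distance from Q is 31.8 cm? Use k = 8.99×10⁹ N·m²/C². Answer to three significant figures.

Only the electrostatic force acts, so mechanical energy is conserved: ½mv² = U₁ − U₂ = kQq(1/r₁ − 1/r₂).
U₁ − U₂ = (8.99×10⁹ N·m²/C²)(-1.82×10⁻⁹ C)(-8.93×10⁻⁹ C)(1/0.237 − 1/0.318) = 1.57×10⁻⁷ J.
v = √(2·1.57×10⁻⁷/0.0417) = 2.74×10⁻³ m/s.

2.74×10⁻³ m/s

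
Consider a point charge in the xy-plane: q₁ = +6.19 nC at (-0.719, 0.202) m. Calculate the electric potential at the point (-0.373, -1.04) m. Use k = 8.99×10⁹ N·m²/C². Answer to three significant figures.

43.2 V

The total potential is the scalar sum of each charge's contribution, V = Σ kqᵢ/rᵢ.
Distances from the field point to each charge: r₁ = 1.29 m.
V = k[(6.19×10⁻⁹)/(1.29)] = 43.2 V.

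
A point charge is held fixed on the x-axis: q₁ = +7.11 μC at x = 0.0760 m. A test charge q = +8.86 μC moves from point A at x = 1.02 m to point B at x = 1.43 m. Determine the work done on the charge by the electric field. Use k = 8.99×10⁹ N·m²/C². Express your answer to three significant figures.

The work done by the electric force is W_field = −ΔU = −q(V_B − V_A) = q(V_A − V_B).
At A: distance to the source charge is 0.944 m; V_A = kq₁/r = 6.77×10⁴ V.
At B: distance to the source charge is 1.35 m; V_B = kq₁/r = 4.72×10⁴ V.
ΔV = V_B − V_A = -2.05×10⁴ V.
W_field = −qΔV = −(8.86×10⁻⁶ C)(-2.05×10⁴ V) = 0.182 J.

0.182 J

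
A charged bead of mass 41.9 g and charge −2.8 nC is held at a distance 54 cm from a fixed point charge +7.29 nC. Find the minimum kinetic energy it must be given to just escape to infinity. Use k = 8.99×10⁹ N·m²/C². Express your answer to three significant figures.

To just escape, total mechanical energy must reach zero at infinity: ½mv²_min + U = 0, so ½mv²_min = −U = |kQq|/r.
|U| = |kQq|/r = (8.99×10⁹ N·m²/C²)(7.29×10⁻⁹)(2.80×10⁻⁹)/(0.540) = 3.40×10⁻⁷ J.

3.40×10⁻⁷ J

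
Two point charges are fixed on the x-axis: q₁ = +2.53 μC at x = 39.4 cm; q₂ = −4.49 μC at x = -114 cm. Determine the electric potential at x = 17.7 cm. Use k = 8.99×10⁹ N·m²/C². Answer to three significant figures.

Electric potential is a scalar, so the contributions from each charge add algebraically: V = Σ kqᵢ/rᵢ.
Distances from the field point to each charge: r₁ = 0.217 m, r₂ = 1.32 m.
V = k[(2.53×10⁻⁶)/(0.217) + (-4.49×10⁻⁶)/(1.32)] = 7.42×10⁴ V.

7.42×10⁴ V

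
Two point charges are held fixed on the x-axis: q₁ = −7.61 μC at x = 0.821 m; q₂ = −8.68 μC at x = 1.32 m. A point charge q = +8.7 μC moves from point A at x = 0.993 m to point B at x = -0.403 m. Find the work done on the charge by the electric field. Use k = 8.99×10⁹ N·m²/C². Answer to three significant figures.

The work done by the electric force is W_field = −ΔU = −q(V_B − V_A) = q(V_A − V_B).
At A: distances to the source charges are 0.172 m, 0.327 m; V_A = Σ kqᵢ/rᵢ = -6.36×10⁵ V.
At B: distances to the source charges are 1.22 m, 1.72 m; V_B = Σ kqᵢ/rᵢ = -1.01×10⁵ V.
ΔV = V_B − V_A = 5.35×10⁵ V.
W_field = −qΔV = −(8.70×10⁻⁶ C)(5.35×10⁵ V) = -4.66 J.

-4.66 J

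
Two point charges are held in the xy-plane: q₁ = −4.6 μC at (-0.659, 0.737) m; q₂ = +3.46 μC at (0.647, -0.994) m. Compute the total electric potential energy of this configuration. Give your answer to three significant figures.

The assembly work is the sum of pairwise potential energies, U = Σ_{i<j} kqᵢqⱼ/rᵢⱼ.
Pair separations: r₁₂ = 2.17 m.
U = (-0.0660) = -0.0660 J.

-0.0660 J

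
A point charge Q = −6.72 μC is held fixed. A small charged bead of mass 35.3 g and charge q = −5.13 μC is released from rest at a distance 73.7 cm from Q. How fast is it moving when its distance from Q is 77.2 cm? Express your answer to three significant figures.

1.04 m/s

Only the electrostatic force acts, so mechanical energy is conserved: ½mv² = U₁ − U₂ = kQq(1/r₁ − 1/r₂).
U₁ − U₂ = (8.99×10⁹ N·m²/C²)(-6.72×10⁻⁶ C)(-5.13×10⁻⁶ C)(1/0.737 − 1/0.772) = 0.0191 J.
v = √(2·0.0191/0.0353) = 1.04 m/s.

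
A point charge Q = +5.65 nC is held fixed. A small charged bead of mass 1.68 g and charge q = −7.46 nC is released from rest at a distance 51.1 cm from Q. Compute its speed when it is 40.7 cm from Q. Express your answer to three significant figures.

0.0150 m/s

Only the electrostatic force acts, so mechanical energy is conserved: ½mv² = U₁ − U₂ = kQq(1/r₁ − 1/r₂).
U₁ − U₂ = (8.99×10⁹ N·m²/C²)(5.65×10⁻⁹ C)(-7.46×10⁻⁹ C)(1/0.511 − 1/0.407) = 1.89×10⁻⁷ J.
v = √(2·1.89×10⁻⁷/1.68×10⁻³) = 0.0150 m/s.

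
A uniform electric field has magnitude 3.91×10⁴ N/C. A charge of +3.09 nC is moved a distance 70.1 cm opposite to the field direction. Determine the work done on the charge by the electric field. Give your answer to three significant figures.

-8.47×10⁻⁵ J

The potential change for a displacement 70.1 cm opposite to the field direction is ΔV = +Ed = 2.74×10⁴ V.
W_field = −qΔV = -8.47×10⁻⁵ J.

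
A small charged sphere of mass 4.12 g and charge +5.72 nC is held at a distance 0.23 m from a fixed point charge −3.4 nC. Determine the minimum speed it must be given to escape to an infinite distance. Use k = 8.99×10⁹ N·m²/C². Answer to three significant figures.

0.0192 m/s

To just escape, total mechanical energy must reach zero at infinity: ½mv²_min + U = 0, so ½mv²_min = −U = |kQq|/r.
|U| = |kQq|/r = (8.99×10⁹ N·m²/C²)(3.40×10⁻⁹)(5.72×10⁻⁹)/(0.230) = 7.60×10⁻⁷ J.
v_min = √(2|U|/m) = √(2·7.60×10⁻⁷/4.12×10⁻³) = 0.0192 m/s.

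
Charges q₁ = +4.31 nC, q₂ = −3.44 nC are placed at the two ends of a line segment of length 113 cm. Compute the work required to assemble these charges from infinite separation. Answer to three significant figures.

The work to assemble the configuration equals its total potential energy, U = Σ kqᵢqⱼ/rᵢⱼ over all pairs.
The separation is r = 1.13 m.
U = (-1.18×10⁻⁷) = -1.18×10⁻⁷ J.

-1.18×10⁻⁷ J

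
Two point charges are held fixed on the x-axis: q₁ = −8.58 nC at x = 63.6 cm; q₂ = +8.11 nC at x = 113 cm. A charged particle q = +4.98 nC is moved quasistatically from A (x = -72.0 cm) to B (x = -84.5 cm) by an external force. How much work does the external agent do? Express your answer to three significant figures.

1.15×10⁻⁸ J

For quasistatic motion the external work equals the change in potential energy: W_ext = qΔV = q(V_B − V_A).
At A: distances to the source charges are 1.36 m, 1.85 m; V_A = Σ kqᵢ/rᵢ = -17.5 V.
At B: distances to the source charges are 1.48 m, 1.97 m; V_B = Σ kqᵢ/rᵢ = -15.2 V.
ΔV = V_B − V_A = 2.31 V.
W_ext = qΔV = (4.98×10⁻⁹ C)(2.31 V) = 1.15×10⁻⁸ J.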